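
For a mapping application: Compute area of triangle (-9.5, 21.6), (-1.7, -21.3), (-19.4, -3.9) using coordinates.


Area = |x_A(y_B-y_C) + x_B(y_C-y_A) + x_C(y_A-y_B)|/2
= |165.3 + 43.35 + (-832.26)|/2
= 623.61/2 = 311.805

311.805


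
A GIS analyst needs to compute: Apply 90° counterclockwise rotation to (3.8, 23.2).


90° CCW: (x,y) -> (-y, x)
(3.8,23.2) -> (-23.2, 3.8)

(-23.2, 3.8)


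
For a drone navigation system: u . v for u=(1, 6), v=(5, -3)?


u . v = u_x*v_x + u_y*v_y = 1*5 + 6*(-3)
= 5 + (-18) = -13

-13


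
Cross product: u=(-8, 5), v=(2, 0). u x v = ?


u x v = u_x*v_y - u_y*v_x = (-8)*0 - 5*2
= 0 - 10 = -10

-10


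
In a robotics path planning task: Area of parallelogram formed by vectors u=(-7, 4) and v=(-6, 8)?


|u x v| = |(-7)*8 - 4*(-6)|
= |(-56) - (-24)| = 32

32


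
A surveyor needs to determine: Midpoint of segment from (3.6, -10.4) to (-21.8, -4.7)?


M = ((3.6+(-21.8))/2, ((-10.4)+(-4.7))/2)
= (-9.1, -7.55)

(-9.1, -7.55)


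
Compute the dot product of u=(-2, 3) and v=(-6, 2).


u . v = u_x*v_x + u_y*v_y = (-2)*(-6) + 3*2
= 12 + 6 = 18

18


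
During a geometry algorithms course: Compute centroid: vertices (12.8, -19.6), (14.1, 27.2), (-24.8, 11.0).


Centroid = ((x_A+x_B+x_C)/3, (y_A+y_B+y_C)/3)
= ((12.8+14.1+(-24.8))/3, ((-19.6)+27.2+11)/3)
= (0.7, 6.2)

(0.7, 6.2)


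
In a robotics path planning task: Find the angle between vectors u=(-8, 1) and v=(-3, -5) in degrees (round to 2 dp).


u.v = 19, |u| = sqrt(65) = 8.0623, |v| = sqrt(34) = 5.831
cos(theta) = u.v/(|u||v|) = 19/sqrt(2210) = 0.404164
theta = acos(0.404164) = 66.16 degrees

66.16 degrees


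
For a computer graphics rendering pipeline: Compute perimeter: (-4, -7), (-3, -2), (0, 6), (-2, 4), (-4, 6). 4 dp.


Sides: (-4, -7)->(-3, -2): sqrt(26) = 5.09902, (-3, -2)->(0, 6): sqrt(73) = 8.544004, (0, 6)->(-2, 4): sqrt(8) = 2.828427, (-2, 4)->(-4, 6): sqrt(8) = 2.828427, (-4, 6)->(-4, -7): sqrt(169) = 13
Sum = 32.299878
Perimeter = 32.2999

32.2999


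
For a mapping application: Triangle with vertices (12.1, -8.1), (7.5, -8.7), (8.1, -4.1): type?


Side lengths squared: AB^2=21.52, BC^2=21.52, CA^2=32
Sorted: [21.52, 21.52, 32]
By sides: Isosceles, By angles: Acute

Isosceles, Acute


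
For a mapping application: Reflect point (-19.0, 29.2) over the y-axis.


Reflection over y-axis: (x,y) -> (-x,y)
(-19, 29.2) -> (19, 29.2)

(19, 29.2)


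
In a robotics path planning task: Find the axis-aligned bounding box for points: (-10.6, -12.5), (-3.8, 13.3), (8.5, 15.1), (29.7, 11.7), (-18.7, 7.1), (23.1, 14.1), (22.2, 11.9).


x range: [-18.7, 29.7]
y range: [-12.5, 15.1]
Bounding box: (-18.7,-12.5) to (29.7,15.1)

(-18.7,-12.5) to (29.7,15.1)


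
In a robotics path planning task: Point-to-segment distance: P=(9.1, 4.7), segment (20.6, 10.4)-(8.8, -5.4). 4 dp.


Project P onto AB: t = 0.5805 (clamped to [0,1])
Closest point on segment: (13.7496, 1.2275)
Distance: 5.8032

5.8032


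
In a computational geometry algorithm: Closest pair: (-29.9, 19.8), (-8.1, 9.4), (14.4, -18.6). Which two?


d(P0,P1) = 24.1537, d(P0,P2) = 58.6264, d(P1,P2) = 35.9201
Closest: P0 and P1

Closest pair: (-29.9, 19.8) and (-8.1, 9.4), distance = 24.1537


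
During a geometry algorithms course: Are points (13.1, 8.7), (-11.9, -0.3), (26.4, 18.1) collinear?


Cross product: ((-11.9)-13.1)*(18.1-8.7) - ((-0.3)-8.7)*(26.4-13.1)
= -115.3

No, not collinear


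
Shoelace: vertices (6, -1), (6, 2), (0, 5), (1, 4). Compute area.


Shoelace sum: (6*2 - 6*(-1)) + (6*5 - 0*2) + (0*4 - 1*5) + (1*(-1) - 6*4)
= 18
Area = |18|/2 = 9

9


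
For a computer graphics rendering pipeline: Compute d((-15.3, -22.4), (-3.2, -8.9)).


dx=12.1, dy=13.5
d^2 = 12.1^2 + 13.5^2 = 328.66
d = sqrt(328.66) = 18.129

18.129


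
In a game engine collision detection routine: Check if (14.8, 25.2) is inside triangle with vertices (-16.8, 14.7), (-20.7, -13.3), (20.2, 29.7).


Cross products: AB x AP = 843.85, BC x BP = 48.15, CA x CP = 85.5
All same sign? yes

Yes, inside


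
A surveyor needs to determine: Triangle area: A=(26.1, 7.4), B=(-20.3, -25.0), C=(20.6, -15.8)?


Area = |x_A(y_B-y_C) + x_B(y_C-y_A) + x_C(y_A-y_B)|/2
= |(-240.12) + 470.96 + 667.44|/2
= 898.28/2 = 449.14

449.14


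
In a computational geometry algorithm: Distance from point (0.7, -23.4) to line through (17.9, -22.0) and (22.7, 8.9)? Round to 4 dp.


|cross product| = 524.76
|line direction| = sqrt(977.85) = 31.2706
Distance = 524.76/sqrt(977.85) = 16.7813

16.7813


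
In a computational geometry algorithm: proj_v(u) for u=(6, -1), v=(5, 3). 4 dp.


u.v = 27, |v| = sqrt(34) = 5.831
Scalar projection = u.v / |v| = 27 / sqrt(34) = 4.6305

4.6305


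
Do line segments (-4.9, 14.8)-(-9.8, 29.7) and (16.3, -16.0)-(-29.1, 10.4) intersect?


Cross products: d1=-838.64, d2=-1385.74, d3=-164.96, d4=382.14
d1*d2 < 0 and d3*d4 < 0? no

No, they don't intersect


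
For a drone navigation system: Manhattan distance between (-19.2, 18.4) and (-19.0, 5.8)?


|(-19.2)-(-19)| + |18.4-5.8| = 0.2 + 12.6 = 12.8

12.8


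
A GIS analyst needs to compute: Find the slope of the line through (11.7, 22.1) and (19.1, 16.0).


slope = (y2-y1)/(x2-x1) = (16-22.1)/(19.1-11.7) = (-6.1)/7.4 = -0.8243

-0.8243


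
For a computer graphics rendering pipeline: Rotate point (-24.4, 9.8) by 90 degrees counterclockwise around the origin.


90° CCW: (x,y) -> (-y, x)
(-24.4,9.8) -> (-9.8, -24.4)

(-9.8, -24.4)


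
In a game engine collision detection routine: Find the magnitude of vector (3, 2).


|u| = sqrt(3^2 + 2^2) = sqrt(13) = 3.6056

3.6056


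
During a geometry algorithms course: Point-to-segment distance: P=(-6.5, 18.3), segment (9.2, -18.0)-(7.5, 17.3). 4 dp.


Project P onto AB: t = 1 (clamped to [0,1])
Closest point on segment: (7.5, 17.3)
Distance: 14.0357

14.0357


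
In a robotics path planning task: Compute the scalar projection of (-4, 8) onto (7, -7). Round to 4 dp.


u.v = -84, |v| = sqrt(98) = 9.8995
Scalar projection = u.v / |v| = -84 / sqrt(98) = -8.4853

-8.4853


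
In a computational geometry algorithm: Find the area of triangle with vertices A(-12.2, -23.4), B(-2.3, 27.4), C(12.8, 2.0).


Area = |x_A(y_B-y_C) + x_B(y_C-y_A) + x_C(y_A-y_B)|/2
= |(-309.88) + (-58.42) + (-650.24)|/2
= 1018.54/2 = 509.27

509.27


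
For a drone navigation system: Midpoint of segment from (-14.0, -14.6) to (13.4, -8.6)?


M = (((-14)+13.4)/2, ((-14.6)+(-8.6))/2)
= (-0.3, -11.6)

(-0.3, -11.6)


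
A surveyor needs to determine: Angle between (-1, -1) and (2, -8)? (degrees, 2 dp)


u.v = 6, |u| = sqrt(2) = 1.4142, |v| = sqrt(68) = 8.2462
cos(theta) = u.v/(|u||v|) = 6/sqrt(136) = 0.514496
theta = acos(0.514496) = 59.04 degrees

59.04 degrees


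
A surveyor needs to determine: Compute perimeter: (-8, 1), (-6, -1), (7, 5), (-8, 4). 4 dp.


Sides: (-8, 1)->(-6, -1): sqrt(8) = 2.828427, (-6, -1)->(7, 5): sqrt(205) = 14.317821, (7, 5)->(-8, 4): sqrt(226) = 15.033296, (-8, 4)->(-8, 1): sqrt(9) = 3
Sum = 35.179544
Perimeter = 35.1795

35.1795


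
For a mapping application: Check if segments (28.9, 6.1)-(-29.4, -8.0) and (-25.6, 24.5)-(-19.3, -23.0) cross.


Cross products: d1=2472.83, d2=-385.25, d3=-1841.17, d4=1016.91
d1*d2 < 0 and d3*d4 < 0? yes

Yes, they intersect


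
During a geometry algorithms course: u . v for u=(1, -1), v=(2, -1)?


u . v = u_x*v_x + u_y*v_y = 1*2 + (-1)*(-1)
= 2 + 1 = 3

3


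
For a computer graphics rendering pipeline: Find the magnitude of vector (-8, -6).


|u| = sqrt((-8)^2 + (-6)^2) = sqrt(100) = 10

10


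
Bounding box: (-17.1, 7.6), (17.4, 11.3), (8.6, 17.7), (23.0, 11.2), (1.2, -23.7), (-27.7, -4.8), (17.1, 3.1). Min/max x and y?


x range: [-27.7, 23]
y range: [-23.7, 17.7]
Bounding box: (-27.7,-23.7) to (23,17.7)

(-27.7,-23.7) to (23,17.7)


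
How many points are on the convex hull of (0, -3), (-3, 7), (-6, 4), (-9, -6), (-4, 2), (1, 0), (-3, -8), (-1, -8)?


Convex hull vertices (CCW): (-9, -6), (-3, -8), (-1, -8), (1, 0), (-3, 7), (-6, 4)
Count = 6

6


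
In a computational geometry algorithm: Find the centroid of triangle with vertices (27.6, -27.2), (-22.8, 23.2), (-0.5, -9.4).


Centroid = ((x_A+x_B+x_C)/3, (y_A+y_B+y_C)/3)
= ((27.6+(-22.8)+(-0.5))/3, ((-27.2)+23.2+(-9.4))/3)
= (1.4333, -4.4667)

(1.4333, -4.4667)


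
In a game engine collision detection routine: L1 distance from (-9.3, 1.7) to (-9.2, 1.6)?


|(-9.3)-(-9.2)| + |1.7-1.6| = 0.1 + 0.1 = 0.2

0.2


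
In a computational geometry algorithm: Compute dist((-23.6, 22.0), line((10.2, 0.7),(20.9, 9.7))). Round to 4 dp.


|cross product| = 532.11
|line direction| = sqrt(195.49) = 13.9818
Distance = 532.11/sqrt(195.49) = 38.0574

38.0574


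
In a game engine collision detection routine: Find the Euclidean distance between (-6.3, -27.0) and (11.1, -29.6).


dx=17.4, dy=-2.6
d^2 = 17.4^2 + (-2.6)^2 = 309.52
d = sqrt(309.52) = 17.5932

17.5932


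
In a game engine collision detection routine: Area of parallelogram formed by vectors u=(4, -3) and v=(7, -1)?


|u x v| = |4*(-1) - (-3)*7|
= |(-4) - (-21)| = 17

17


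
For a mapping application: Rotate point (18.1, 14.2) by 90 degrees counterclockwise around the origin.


90° CCW: (x,y) -> (-y, x)
(18.1,14.2) -> (-14.2, 18.1)

(-14.2, 18.1)


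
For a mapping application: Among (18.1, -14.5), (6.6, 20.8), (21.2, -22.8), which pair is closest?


d(P0,P1) = 37.126, d(P0,P2) = 8.86, d(P1,P2) = 45.9796
Closest: P0 and P2

Closest pair: (18.1, -14.5) and (21.2, -22.8), distance = 8.86


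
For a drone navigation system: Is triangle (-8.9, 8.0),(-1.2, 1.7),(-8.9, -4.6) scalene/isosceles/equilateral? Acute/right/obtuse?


Side lengths squared: AB^2=98.98, BC^2=98.98, CA^2=158.76
Sorted: [98.98, 98.98, 158.76]
By sides: Isosceles, By angles: Acute

Isosceles, Acute


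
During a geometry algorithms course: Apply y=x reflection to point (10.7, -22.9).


Reflection over y=x: (x,y) -> (y,x)
(10.7, -22.9) -> (-22.9, 10.7)

(-22.9, 10.7)


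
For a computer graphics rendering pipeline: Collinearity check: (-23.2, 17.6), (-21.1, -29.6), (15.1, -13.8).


Cross product: ((-21.1)-(-23.2))*((-13.8)-17.6) - ((-29.6)-17.6)*(15.1-(-23.2))
= 1741.82

No, not collinear


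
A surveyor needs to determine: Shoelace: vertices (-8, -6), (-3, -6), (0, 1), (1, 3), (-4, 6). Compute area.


Shoelace sum: ((-8)*(-6) - (-3)*(-6)) + ((-3)*1 - 0*(-6)) + (0*3 - 1*1) + (1*6 - (-4)*3) + ((-4)*(-6) - (-8)*6)
= 116
Area = |116|/2 = 58

58


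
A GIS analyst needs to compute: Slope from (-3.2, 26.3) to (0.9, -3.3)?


slope = (y2-y1)/(x2-x1) = ((-3.3)-26.3)/(0.9-(-3.2)) = (-29.6)/4.1 = -7.2195

-7.2195


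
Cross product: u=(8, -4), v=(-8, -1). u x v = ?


u x v = u_x*v_y - u_y*v_x = 8*(-1) - (-4)*(-8)
= (-8) - 32 = -40

-40


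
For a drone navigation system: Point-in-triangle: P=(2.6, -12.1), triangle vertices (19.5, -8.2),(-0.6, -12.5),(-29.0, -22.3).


Cross products: AB x AP = 5.72, BC x BP = 20, CA x CP = 49.14
All same sign? yes

Yes, inside


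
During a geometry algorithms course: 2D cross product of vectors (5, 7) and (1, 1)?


u x v = u_x*v_y - u_y*v_x = 5*1 - 7*1
= 5 - 7 = -2

-2


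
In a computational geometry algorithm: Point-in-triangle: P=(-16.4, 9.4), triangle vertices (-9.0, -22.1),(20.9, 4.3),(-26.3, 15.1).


Cross products: AB x AP = 1137.21, BC x BP = 162.12, CA x CP = 269.67
All same sign? yes

Yes, inside


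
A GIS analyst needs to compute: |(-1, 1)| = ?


|u| = sqrt((-1)^2 + 1^2) = sqrt(2) = 1.4142

1.4142


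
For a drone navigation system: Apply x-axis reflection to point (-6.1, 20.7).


Reflection over x-axis: (x,y) -> (x,-y)
(-6.1, 20.7) -> (-6.1, -20.7)

(-6.1, -20.7)


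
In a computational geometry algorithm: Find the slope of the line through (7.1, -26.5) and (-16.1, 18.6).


slope = (y2-y1)/(x2-x1) = (18.6-(-26.5))/((-16.1)-7.1) = 45.1/(-23.2) = -1.944

-1.944


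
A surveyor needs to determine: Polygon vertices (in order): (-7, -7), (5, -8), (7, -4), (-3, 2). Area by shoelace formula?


Shoelace sum: ((-7)*(-8) - 5*(-7)) + (5*(-4) - 7*(-8)) + (7*2 - (-3)*(-4)) + ((-3)*(-7) - (-7)*2)
= 164
Area = |164|/2 = 82

82


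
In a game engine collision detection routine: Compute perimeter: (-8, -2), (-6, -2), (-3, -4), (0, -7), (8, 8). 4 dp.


Sides: (-8, -2)->(-6, -2): sqrt(4) = 2, (-6, -2)->(-3, -4): sqrt(13) = 3.605551, (-3, -4)->(0, -7): sqrt(18) = 4.242641, (0, -7)->(8, 8): sqrt(289) = 17, (8, 8)->(-8, -2): sqrt(356) = 18.867962
Sum = 45.716154
Perimeter = 45.7162

45.7162


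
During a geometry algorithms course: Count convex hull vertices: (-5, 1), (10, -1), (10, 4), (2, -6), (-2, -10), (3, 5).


Convex hull vertices (CCW): (-5, 1), (-2, -10), (10, -1), (10, 4), (3, 5)
Count = 5

5


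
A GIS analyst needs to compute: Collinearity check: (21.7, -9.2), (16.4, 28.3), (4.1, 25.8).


Cross product: (16.4-21.7)*(25.8-(-9.2)) - (28.3-(-9.2))*(4.1-21.7)
= 474.5

No, not collinear


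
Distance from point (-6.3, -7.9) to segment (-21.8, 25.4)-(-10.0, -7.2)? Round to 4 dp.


Project P onto AB: t = 1 (clamped to [0,1])
Closest point on segment: (-10, -7.2)
Distance: 3.7656

3.7656


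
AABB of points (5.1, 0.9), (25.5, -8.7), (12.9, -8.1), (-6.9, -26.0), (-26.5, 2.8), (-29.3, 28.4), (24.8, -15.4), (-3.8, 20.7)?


x range: [-29.3, 25.5]
y range: [-26, 28.4]
Bounding box: (-29.3,-26) to (25.5,28.4)

(-29.3,-26) to (25.5,28.4)


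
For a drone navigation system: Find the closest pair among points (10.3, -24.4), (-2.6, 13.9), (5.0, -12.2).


d(P0,P1) = 40.4141, d(P0,P2) = 13.3015, d(P1,P2) = 27.184
Closest: P0 and P2

Closest pair: (10.3, -24.4) and (5.0, -12.2), distance = 13.3015


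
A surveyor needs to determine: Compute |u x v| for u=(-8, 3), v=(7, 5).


|u x v| = |(-8)*5 - 3*7|
= |(-40) - 21| = 61

61


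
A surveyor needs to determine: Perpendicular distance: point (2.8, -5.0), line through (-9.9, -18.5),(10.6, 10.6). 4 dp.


|cross product| = 92.82
|line direction| = sqrt(1267.06) = 35.5958
Distance = 92.82/sqrt(1267.06) = 2.6076

2.6076


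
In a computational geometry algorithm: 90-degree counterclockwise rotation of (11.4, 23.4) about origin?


90° CCW: (x,y) -> (-y, x)
(11.4,23.4) -> (-23.4, 11.4)

(-23.4, 11.4)


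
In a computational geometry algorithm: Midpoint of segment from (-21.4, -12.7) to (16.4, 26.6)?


M = (((-21.4)+16.4)/2, ((-12.7)+26.6)/2)
= (-2.5, 6.95)

(-2.5, 6.95)


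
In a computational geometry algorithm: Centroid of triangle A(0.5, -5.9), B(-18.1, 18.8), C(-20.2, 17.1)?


Centroid = ((x_A+x_B+x_C)/3, (y_A+y_B+y_C)/3)
= ((0.5+(-18.1)+(-20.2))/3, ((-5.9)+18.8+17.1)/3)
= (-12.6, 10)

(-12.6, 10)


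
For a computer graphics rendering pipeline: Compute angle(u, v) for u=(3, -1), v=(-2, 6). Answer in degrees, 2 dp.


u.v = -12, |u| = sqrt(10) = 3.1623, |v| = sqrt(40) = 6.3246
cos(theta) = u.v/(|u||v|) = -12/sqrt(400) = -0.6
theta = acos(-0.6) = 126.87 degrees

126.87 degrees


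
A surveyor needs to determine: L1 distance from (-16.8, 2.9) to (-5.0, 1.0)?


|(-16.8)-(-5)| + |2.9-1| = 11.8 + 1.9 = 13.7

13.7


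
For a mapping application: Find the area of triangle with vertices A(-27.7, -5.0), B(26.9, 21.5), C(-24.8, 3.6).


Area = |x_A(y_B-y_C) + x_B(y_C-y_A) + x_C(y_A-y_B)|/2
= |(-495.83) + 231.34 + 657.2|/2
= 392.71/2 = 196.355

196.355


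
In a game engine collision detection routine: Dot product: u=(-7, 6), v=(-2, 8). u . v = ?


u . v = u_x*v_x + u_y*v_y = (-7)*(-2) + 6*8
= 14 + 48 = 62

62


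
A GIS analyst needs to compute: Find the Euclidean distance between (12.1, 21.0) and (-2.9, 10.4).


dx=-15, dy=-10.6
d^2 = (-15)^2 + (-10.6)^2 = 337.36
d = sqrt(337.36) = 18.3674

18.3674


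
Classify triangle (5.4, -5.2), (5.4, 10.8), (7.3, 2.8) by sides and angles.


Side lengths squared: AB^2=256, BC^2=67.61, CA^2=67.61
Sorted: [67.61, 67.61, 256]
By sides: Isosceles, By angles: Obtuse

Isosceles, Obtuse


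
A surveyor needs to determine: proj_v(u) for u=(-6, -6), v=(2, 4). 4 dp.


u.v = -36, |v| = sqrt(20) = 4.4721
Scalar projection = u.v / |v| = -36 / sqrt(20) = -8.0498

-8.0498


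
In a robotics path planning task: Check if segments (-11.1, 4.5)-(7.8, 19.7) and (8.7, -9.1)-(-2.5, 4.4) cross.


Cross products: d1=114.98, d2=-310.41, d3=-558, d4=-132.61
d1*d2 < 0 and d3*d4 < 0? no

No, they don't intersect


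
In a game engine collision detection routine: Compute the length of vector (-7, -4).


|u| = sqrt((-7)^2 + (-4)^2) = sqrt(65) = 8.0623

8.0623


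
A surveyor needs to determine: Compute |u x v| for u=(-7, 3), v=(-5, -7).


|u x v| = |(-7)*(-7) - 3*(-5)|
= |49 - (-15)| = 64

64


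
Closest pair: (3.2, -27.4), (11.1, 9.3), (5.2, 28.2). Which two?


d(P0,P1) = 37.5406, d(P0,P2) = 55.636, d(P1,P2) = 19.7995
Closest: P1 and P2

Closest pair: (11.1, 9.3) and (5.2, 28.2), distance = 19.7995


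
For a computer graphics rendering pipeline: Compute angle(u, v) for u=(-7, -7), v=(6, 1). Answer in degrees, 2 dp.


u.v = -49, |u| = sqrt(98) = 9.8995, |v| = sqrt(37) = 6.0828
cos(theta) = u.v/(|u||v|) = -49/sqrt(3626) = -0.813733
theta = acos(-0.813733) = 144.46 degrees

144.46 degrees


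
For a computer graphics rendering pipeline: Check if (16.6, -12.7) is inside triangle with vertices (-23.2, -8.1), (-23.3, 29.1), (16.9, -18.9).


Cross products: AB x AP = -1480.1, BC x BP = 234.84, CA x CP = -245.38
All same sign? no

No, outside


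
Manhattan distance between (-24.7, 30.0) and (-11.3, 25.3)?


|(-24.7)-(-11.3)| + |30-25.3| = 13.4 + 4.7 = 18.1

18.1


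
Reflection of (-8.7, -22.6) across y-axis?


Reflection over y-axis: (x,y) -> (-x,y)
(-8.7, -22.6) -> (8.7, -22.6)

(8.7, -22.6)


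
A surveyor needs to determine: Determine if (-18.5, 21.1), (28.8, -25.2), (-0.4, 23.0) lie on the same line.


Cross product: (28.8-(-18.5))*(23-21.1) - ((-25.2)-21.1)*((-0.4)-(-18.5))
= 927.9

No, not collinear


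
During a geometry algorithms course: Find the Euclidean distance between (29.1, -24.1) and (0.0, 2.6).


dx=-29.1, dy=26.7
d^2 = (-29.1)^2 + 26.7^2 = 1559.7
d = sqrt(1559.7) = 39.493

39.493


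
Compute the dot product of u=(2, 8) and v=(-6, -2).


u . v = u_x*v_x + u_y*v_y = 2*(-6) + 8*(-2)
= (-12) + (-16) = -28

-28


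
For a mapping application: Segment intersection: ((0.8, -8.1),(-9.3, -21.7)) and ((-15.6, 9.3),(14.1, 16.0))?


Cross products: d1=-626.66, d2=-962.91, d3=-398.78, d4=-62.53
d1*d2 < 0 and d3*d4 < 0? no

No, they don't intersect


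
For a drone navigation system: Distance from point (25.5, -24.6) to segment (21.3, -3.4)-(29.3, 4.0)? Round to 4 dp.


Project P onto AB: t = 0 (clamped to [0,1])
Closest point on segment: (21.3, -3.4)
Distance: 21.612

21.612


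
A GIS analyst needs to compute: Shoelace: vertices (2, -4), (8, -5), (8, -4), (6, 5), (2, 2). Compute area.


Shoelace sum: (2*(-5) - 8*(-4)) + (8*(-4) - 8*(-5)) + (8*5 - 6*(-4)) + (6*2 - 2*5) + (2*(-4) - 2*2)
= 84
Area = |84|/2 = 42

42


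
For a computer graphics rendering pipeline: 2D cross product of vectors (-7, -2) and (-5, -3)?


u x v = u_x*v_y - u_y*v_x = (-7)*(-3) - (-2)*(-5)
= 21 - 10 = 11

11


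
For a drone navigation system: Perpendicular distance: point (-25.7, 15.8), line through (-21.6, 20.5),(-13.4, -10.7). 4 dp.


|cross product| = 166.46
|line direction| = sqrt(1040.68) = 32.2596
Distance = 166.46/sqrt(1040.68) = 5.16

5.16


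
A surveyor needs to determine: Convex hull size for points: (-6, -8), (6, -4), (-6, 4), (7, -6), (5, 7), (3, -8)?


Convex hull vertices (CCW): (-6, -8), (3, -8), (7, -6), (5, 7), (-6, 4)
Count = 5

5


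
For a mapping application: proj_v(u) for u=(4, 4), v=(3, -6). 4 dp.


u.v = -12, |v| = sqrt(45) = 6.7082
Scalar projection = u.v / |v| = -12 / sqrt(45) = -1.7889

-1.7889


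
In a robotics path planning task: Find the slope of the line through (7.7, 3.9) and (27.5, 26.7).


slope = (y2-y1)/(x2-x1) = (26.7-3.9)/(27.5-7.7) = 22.8/19.8 = 1.1515

1.1515


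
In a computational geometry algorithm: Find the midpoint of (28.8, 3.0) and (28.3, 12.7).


M = ((28.8+28.3)/2, (3+12.7)/2)
= (28.55, 7.85)

(28.55, 7.85)


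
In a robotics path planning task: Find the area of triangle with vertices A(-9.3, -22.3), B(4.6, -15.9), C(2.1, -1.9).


Area = |x_A(y_B-y_C) + x_B(y_C-y_A) + x_C(y_A-y_B)|/2
= |130.2 + 93.84 + (-13.44)|/2
= 210.6/2 = 105.3

105.3


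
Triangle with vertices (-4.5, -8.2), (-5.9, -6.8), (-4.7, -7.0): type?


Side lengths squared: AB^2=3.92, BC^2=1.48, CA^2=1.48
Sorted: [1.48, 1.48, 3.92]
By sides: Isosceles, By angles: Obtuse

Isosceles, Obtuse


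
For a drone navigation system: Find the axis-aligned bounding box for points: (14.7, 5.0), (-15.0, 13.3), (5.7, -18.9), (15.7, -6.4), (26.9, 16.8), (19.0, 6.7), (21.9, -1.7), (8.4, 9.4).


x range: [-15, 26.9]
y range: [-18.9, 16.8]
Bounding box: (-15,-18.9) to (26.9,16.8)

(-15,-18.9) to (26.9,16.8)


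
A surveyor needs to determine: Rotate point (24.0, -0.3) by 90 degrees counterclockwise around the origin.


90° CCW: (x,y) -> (-y, x)
(24,-0.3) -> (0.3, 24)

(0.3, 24)


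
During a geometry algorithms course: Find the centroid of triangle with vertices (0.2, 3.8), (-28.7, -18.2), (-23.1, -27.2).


Centroid = ((x_A+x_B+x_C)/3, (y_A+y_B+y_C)/3)
= ((0.2+(-28.7)+(-23.1))/3, (3.8+(-18.2)+(-27.2))/3)
= (-17.2, -13.8667)

(-17.2, -13.8667)


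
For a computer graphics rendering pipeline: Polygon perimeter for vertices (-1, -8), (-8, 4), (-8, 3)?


Sides: (-1, -8)->(-8, 4): sqrt(193) = 13.892444, (-8, 4)->(-8, 3): sqrt(1) = 1, (-8, 3)->(-1, -8): sqrt(170) = 13.038405
Sum = 27.930849
Perimeter = 27.9308

27.9308


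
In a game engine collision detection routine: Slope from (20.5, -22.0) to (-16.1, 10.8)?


slope = (y2-y1)/(x2-x1) = (10.8-(-22))/((-16.1)-20.5) = 32.8/(-36.6) = -0.8962

-0.8962


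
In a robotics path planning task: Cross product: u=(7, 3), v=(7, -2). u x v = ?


u x v = u_x*v_y - u_y*v_x = 7*(-2) - 3*7
= (-14) - 21 = -35

-35


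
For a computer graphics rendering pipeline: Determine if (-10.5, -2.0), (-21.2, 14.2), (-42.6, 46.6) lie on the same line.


Cross product: ((-21.2)-(-10.5))*(46.6-(-2)) - (14.2-(-2))*((-42.6)-(-10.5))
= 0

Yes, collinear


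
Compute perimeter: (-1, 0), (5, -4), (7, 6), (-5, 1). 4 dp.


Sides: (-1, 0)->(5, -4): sqrt(52) = 7.211103, (5, -4)->(7, 6): sqrt(104) = 10.198039, (7, 6)->(-5, 1): sqrt(169) = 13, (-5, 1)->(-1, 0): sqrt(17) = 4.123106
Sum = 34.532248
Perimeter = 34.5322

34.5322


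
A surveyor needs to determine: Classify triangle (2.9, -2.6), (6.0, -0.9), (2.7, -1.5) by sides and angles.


Side lengths squared: AB^2=12.5, BC^2=11.25, CA^2=1.25
Sorted: [1.25, 11.25, 12.5]
By sides: Scalene, By angles: Right

Scalene, Right


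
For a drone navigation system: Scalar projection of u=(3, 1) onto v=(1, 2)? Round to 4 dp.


u.v = 5, |v| = sqrt(5) = 2.2361
Scalar projection = u.v / |v| = 5 / sqrt(5) = 2.2361

2.2361


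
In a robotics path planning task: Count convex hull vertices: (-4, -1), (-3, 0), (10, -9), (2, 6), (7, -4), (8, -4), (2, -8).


Convex hull vertices (CCW): (-4, -1), (2, -8), (10, -9), (8, -4), (2, 6)
Count = 5

5


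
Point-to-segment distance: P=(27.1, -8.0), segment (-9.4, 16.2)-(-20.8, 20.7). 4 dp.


Project P onto AB: t = 0 (clamped to [0,1])
Closest point on segment: (-9.4, 16.2)
Distance: 43.7937

43.7937


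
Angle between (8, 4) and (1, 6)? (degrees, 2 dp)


u.v = 32, |u| = sqrt(80) = 8.9443, |v| = sqrt(37) = 6.0828
cos(theta) = u.v/(|u||v|) = 32/sqrt(2960) = 0.588172
theta = acos(0.588172) = 53.97 degrees

53.97 degrees


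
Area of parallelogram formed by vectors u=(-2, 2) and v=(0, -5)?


|u x v| = |(-2)*(-5) - 2*0|
= |10 - 0| = 10

10


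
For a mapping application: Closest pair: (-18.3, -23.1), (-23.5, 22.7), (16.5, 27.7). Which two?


d(P0,P1) = 46.0943, d(P0,P2) = 61.5766, d(P1,P2) = 40.3113
Closest: P1 and P2

Closest pair: (-23.5, 22.7) and (16.5, 27.7), distance = 40.3113


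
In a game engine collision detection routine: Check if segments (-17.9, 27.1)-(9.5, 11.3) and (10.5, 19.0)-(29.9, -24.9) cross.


Cross products: d1=-1089.62, d2=-193.28, d3=226.78, d4=-669.56
d1*d2 < 0 and d3*d4 < 0? no

No, they don't intersect


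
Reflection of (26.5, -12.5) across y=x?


Reflection over y=x: (x,y) -> (y,x)
(26.5, -12.5) -> (-12.5, 26.5)

(-12.5, 26.5)


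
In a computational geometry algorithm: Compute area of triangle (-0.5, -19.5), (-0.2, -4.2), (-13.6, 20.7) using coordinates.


Area = |x_A(y_B-y_C) + x_B(y_C-y_A) + x_C(y_A-y_B)|/2
= |12.45 + (-8.04) + 208.08|/2
= 212.49/2 = 106.245

106.245


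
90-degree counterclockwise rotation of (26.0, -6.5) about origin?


90° CCW: (x,y) -> (-y, x)
(26,-6.5) -> (6.5, 26)

(6.5, 26)


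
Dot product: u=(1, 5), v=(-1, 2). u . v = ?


u . v = u_x*v_x + u_y*v_y = 1*(-1) + 5*2
= (-1) + 10 = 9

9


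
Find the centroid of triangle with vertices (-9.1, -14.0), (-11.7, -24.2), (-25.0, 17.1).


Centroid = ((x_A+x_B+x_C)/3, (y_A+y_B+y_C)/3)
= (((-9.1)+(-11.7)+(-25))/3, ((-14)+(-24.2)+17.1)/3)
= (-15.2667, -7.0333)

(-15.2667, -7.0333)


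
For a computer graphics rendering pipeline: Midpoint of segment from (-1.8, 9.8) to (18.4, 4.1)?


M = (((-1.8)+18.4)/2, (9.8+4.1)/2)
= (8.3, 6.95)

(8.3, 6.95)


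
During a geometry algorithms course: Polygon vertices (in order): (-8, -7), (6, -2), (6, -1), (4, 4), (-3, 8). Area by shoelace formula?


Shoelace sum: ((-8)*(-2) - 6*(-7)) + (6*(-1) - 6*(-2)) + (6*4 - 4*(-1)) + (4*8 - (-3)*4) + ((-3)*(-7) - (-8)*8)
= 221
Area = |221|/2 = 110.5

110.5


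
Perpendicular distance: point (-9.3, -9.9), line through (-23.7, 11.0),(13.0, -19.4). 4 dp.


|cross product| = 329.27
|line direction| = sqrt(2271.05) = 47.6555
Distance = 329.27/sqrt(2271.05) = 6.9094

6.9094


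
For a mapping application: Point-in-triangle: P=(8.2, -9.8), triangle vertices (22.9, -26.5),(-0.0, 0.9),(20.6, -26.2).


Cross products: AB x AP = 20.35, BC x BP = 1.8, CA x CP = 34
All same sign? yes

Yes, inside


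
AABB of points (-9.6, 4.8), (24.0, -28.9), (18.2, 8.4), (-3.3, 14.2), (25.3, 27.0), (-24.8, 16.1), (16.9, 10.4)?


x range: [-24.8, 25.3]
y range: [-28.9, 27]
Bounding box: (-24.8,-28.9) to (25.3,27)

(-24.8,-28.9) to (25.3,27)


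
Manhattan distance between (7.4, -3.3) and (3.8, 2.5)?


|7.4-3.8| + |(-3.3)-2.5| = 3.6 + 5.8 = 9.4

9.4


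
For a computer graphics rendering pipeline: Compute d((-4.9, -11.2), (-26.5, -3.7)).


dx=-21.6, dy=7.5
d^2 = (-21.6)^2 + 7.5^2 = 522.81
d = sqrt(522.81) = 22.865

22.865


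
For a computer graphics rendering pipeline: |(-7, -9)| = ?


|u| = sqrt((-7)^2 + (-9)^2) = sqrt(130) = 11.4018

11.4018


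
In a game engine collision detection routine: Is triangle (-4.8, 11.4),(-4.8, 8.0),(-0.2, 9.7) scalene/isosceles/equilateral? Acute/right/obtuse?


Side lengths squared: AB^2=11.56, BC^2=24.05, CA^2=24.05
Sorted: [11.56, 24.05, 24.05]
By sides: Isosceles, By angles: Acute

Isosceles, Acute


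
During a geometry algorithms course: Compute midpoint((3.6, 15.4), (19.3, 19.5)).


M = ((3.6+19.3)/2, (15.4+19.5)/2)
= (11.45, 17.45)

(11.45, 17.45)


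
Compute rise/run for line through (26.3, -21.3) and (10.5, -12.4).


slope = (y2-y1)/(x2-x1) = ((-12.4)-(-21.3))/(10.5-26.3) = 8.9/(-15.8) = -0.5633

-0.5633


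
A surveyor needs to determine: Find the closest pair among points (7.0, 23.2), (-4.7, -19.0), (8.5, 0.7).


d(P0,P1) = 43.7919, d(P0,P2) = 22.5499, d(P1,P2) = 23.7135
Closest: P0 and P2

Closest pair: (7.0, 23.2) and (8.5, 0.7), distance = 22.5499


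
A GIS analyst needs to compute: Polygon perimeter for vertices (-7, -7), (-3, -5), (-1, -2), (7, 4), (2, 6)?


Sides: (-7, -7)->(-3, -5): sqrt(20) = 4.472136, (-3, -5)->(-1, -2): sqrt(13) = 3.605551, (-1, -2)->(7, 4): sqrt(100) = 10, (7, 4)->(2, 6): sqrt(29) = 5.385165, (2, 6)->(-7, -7): sqrt(250) = 15.811388
Sum = 39.27424
Perimeter = 39.2742

39.2742


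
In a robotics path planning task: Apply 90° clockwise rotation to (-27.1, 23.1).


90° CW: (x,y) -> (y, -x)
(-27.1,23.1) -> (23.1, 27.1)

(23.1, 27.1)


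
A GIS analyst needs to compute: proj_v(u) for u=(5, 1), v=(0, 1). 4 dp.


u.v = 1, |v| = sqrt(1) = 1
Scalar projection = u.v / |v| = 1 / sqrt(1) = 1

1


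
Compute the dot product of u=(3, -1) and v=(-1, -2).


u . v = u_x*v_x + u_y*v_y = 3*(-1) + (-1)*(-2)
= (-3) + 2 = -1

-1


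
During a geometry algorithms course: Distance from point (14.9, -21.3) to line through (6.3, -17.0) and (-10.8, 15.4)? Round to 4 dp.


|cross product| = 205.11
|line direction| = sqrt(1342.17) = 36.6356
Distance = 205.11/sqrt(1342.17) = 5.5986

5.5986


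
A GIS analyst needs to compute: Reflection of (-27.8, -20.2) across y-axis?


Reflection over y-axis: (x,y) -> (-x,y)
(-27.8, -20.2) -> (27.8, -20.2)

(27.8, -20.2)


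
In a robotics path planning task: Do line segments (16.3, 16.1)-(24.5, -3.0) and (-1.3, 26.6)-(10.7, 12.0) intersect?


Cross products: d1=130.96, d2=21.48, d3=-250.06, d4=-140.58
d1*d2 < 0 and d3*d4 < 0? no

No, they don't intersect


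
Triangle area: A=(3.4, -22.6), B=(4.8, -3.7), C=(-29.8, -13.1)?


Area = |x_A(y_B-y_C) + x_B(y_C-y_A) + x_C(y_A-y_B)|/2
= |31.96 + 45.6 + 563.22|/2
= 640.78/2 = 320.39

320.39


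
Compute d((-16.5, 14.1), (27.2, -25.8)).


dx=43.7, dy=-39.9
d^2 = 43.7^2 + (-39.9)^2 = 3501.7
d = sqrt(3501.7) = 59.1752

59.1752


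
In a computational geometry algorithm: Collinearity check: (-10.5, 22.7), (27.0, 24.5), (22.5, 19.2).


Cross product: (27-(-10.5))*(19.2-22.7) - (24.5-22.7)*(22.5-(-10.5))
= -190.65

No, not collinear


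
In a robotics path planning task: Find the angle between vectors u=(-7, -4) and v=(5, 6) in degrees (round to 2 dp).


u.v = -59, |u| = sqrt(65) = 8.0623, |v| = sqrt(61) = 7.8102
cos(theta) = u.v/(|u||v|) = -59/sqrt(3965) = -0.93698
theta = acos(-0.93698) = 159.55 degrees

159.55 degrees


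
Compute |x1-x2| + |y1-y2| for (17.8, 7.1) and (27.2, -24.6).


|17.8-27.2| + |7.1-(-24.6)| = 9.4 + 31.7 = 41.1

41.1


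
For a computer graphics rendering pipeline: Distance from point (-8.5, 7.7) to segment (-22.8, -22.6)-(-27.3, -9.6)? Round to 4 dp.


Project P onto AB: t = 1 (clamped to [0,1])
Closest point on segment: (-27.3, -9.6)
Distance: 25.5486

25.5486


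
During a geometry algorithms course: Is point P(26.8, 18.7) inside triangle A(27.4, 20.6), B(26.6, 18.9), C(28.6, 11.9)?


Cross products: AB x AP = 0.5, BC x BP = 1, CA x CP = 7.5
All same sign? yes

Yes, inside


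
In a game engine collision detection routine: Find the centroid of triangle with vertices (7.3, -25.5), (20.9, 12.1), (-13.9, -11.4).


Centroid = ((x_A+x_B+x_C)/3, (y_A+y_B+y_C)/3)
= ((7.3+20.9+(-13.9))/3, ((-25.5)+12.1+(-11.4))/3)
= (4.7667, -8.2667)

(4.7667, -8.2667)


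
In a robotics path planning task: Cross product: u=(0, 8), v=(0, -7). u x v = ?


u x v = u_x*v_y - u_y*v_x = 0*(-7) - 8*0
= 0 - 0 = 0

0


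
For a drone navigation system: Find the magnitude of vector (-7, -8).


|u| = sqrt((-7)^2 + (-8)^2) = sqrt(113) = 10.6301

10.6301


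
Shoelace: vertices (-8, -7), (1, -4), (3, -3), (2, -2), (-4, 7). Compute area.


Shoelace sum: ((-8)*(-4) - 1*(-7)) + (1*(-3) - 3*(-4)) + (3*(-2) - 2*(-3)) + (2*7 - (-4)*(-2)) + ((-4)*(-7) - (-8)*7)
= 138
Area = |138|/2 = 69

69


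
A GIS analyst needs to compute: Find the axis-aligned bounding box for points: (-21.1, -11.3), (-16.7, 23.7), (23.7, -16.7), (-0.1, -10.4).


x range: [-21.1, 23.7]
y range: [-16.7, 23.7]
Bounding box: (-21.1,-16.7) to (23.7,23.7)

(-21.1,-16.7) to (23.7,23.7)


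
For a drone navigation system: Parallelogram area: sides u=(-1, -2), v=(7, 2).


|u x v| = |(-1)*2 - (-2)*7|
= |(-2) - (-14)| = 12

12


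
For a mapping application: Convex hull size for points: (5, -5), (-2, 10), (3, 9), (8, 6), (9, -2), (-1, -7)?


Convex hull vertices (CCW): (-2, 10), (-1, -7), (5, -5), (9, -2), (8, 6), (3, 9)
Count = 6

6


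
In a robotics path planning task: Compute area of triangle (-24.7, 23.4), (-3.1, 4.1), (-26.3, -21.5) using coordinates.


Area = |x_A(y_B-y_C) + x_B(y_C-y_A) + x_C(y_A-y_B)|/2
= |(-632.32) + 139.19 + (-507.59)|/2
= 1000.72/2 = 500.36

500.36


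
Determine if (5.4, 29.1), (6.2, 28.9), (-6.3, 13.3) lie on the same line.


Cross product: (6.2-5.4)*(13.3-29.1) - (28.9-29.1)*((-6.3)-5.4)
= -14.98

No, not collinear


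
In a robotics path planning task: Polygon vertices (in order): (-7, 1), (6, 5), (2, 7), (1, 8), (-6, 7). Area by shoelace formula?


Shoelace sum: ((-7)*5 - 6*1) + (6*7 - 2*5) + (2*8 - 1*7) + (1*7 - (-6)*8) + ((-6)*1 - (-7)*7)
= 98
Area = |98|/2 = 49

49


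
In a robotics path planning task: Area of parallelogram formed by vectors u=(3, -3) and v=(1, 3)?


|u x v| = |3*3 - (-3)*1|
= |9 - (-3)| = 12

12


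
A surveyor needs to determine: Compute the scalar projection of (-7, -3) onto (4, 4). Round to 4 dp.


u.v = -40, |v| = sqrt(32) = 5.6569
Scalar projection = u.v / |v| = -40 / sqrt(32) = -7.0711

-7.0711


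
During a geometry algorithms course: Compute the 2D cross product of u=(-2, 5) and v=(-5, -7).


u x v = u_x*v_y - u_y*v_x = (-2)*(-7) - 5*(-5)
= 14 - (-25) = 39

39


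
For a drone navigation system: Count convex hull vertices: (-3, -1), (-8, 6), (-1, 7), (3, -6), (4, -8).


Convex hull vertices (CCW): (-8, 6), (-3, -1), (4, -8), (-1, 7)
Count = 4

4


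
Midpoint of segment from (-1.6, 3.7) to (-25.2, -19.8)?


M = (((-1.6)+(-25.2))/2, (3.7+(-19.8))/2)
= (-13.4, -8.05)

(-13.4, -8.05)


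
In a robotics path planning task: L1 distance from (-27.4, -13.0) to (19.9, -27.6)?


|(-27.4)-19.9| + |(-13)-(-27.6)| = 47.3 + 14.6 = 61.9

61.9


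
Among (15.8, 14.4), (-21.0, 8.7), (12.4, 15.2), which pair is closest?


d(P0,P1) = 37.2388, d(P0,P2) = 3.4928, d(P1,P2) = 34.0266
Closest: P0 and P2

Closest pair: (15.8, 14.4) and (12.4, 15.2), distance = 3.4928


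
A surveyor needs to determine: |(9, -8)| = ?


|u| = sqrt(9^2 + (-8)^2) = sqrt(145) = 12.0416

12.0416


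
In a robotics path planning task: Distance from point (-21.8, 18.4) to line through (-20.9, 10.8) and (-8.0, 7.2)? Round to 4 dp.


|cross product| = 94.8
|line direction| = sqrt(179.37) = 13.3929
Distance = 94.8/sqrt(179.37) = 7.0784

7.0784


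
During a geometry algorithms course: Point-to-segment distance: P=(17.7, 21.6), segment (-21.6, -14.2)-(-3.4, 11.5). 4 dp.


Project P onto AB: t = 1 (clamped to [0,1])
Closest point on segment: (-3.4, 11.5)
Distance: 23.3927

23.3927


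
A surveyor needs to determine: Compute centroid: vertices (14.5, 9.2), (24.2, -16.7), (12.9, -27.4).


Centroid = ((x_A+x_B+x_C)/3, (y_A+y_B+y_C)/3)
= ((14.5+24.2+12.9)/3, (9.2+(-16.7)+(-27.4))/3)
= (17.2, -11.6333)

(17.2, -11.6333)


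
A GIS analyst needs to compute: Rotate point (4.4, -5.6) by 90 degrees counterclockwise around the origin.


90° CCW: (x,y) -> (-y, x)
(4.4,-5.6) -> (5.6, 4.4)

(5.6, 4.4)


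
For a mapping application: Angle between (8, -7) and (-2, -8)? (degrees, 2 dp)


u.v = 40, |u| = sqrt(113) = 10.6301, |v| = sqrt(68) = 8.2462
cos(theta) = u.v/(|u||v|) = 40/sqrt(7684) = 0.456317
theta = acos(0.456317) = 62.85 degrees

62.85 degrees


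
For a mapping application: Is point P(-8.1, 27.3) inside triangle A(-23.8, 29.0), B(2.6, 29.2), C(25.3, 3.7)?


Cross products: AB x AP = -48.02, BC x BP = -315.98, CA x CP = -313.74
All same sign? yes

Yes, inside


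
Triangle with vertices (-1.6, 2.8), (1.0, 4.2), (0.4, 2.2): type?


Side lengths squared: AB^2=8.72, BC^2=4.36, CA^2=4.36
Sorted: [4.36, 4.36, 8.72]
By sides: Isosceles, By angles: Right

Isosceles, Right


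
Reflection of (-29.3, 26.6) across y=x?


Reflection over y=x: (x,y) -> (y,x)
(-29.3, 26.6) -> (26.6, -29.3)

(26.6, -29.3)


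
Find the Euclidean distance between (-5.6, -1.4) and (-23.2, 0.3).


dx=-17.6, dy=1.7
d^2 = (-17.6)^2 + 1.7^2 = 312.65
d = sqrt(312.65) = 17.6819

17.6819


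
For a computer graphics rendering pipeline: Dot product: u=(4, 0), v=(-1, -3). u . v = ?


u . v = u_x*v_x + u_y*v_y = 4*(-1) + 0*(-3)
= (-4) + 0 = -4

-4


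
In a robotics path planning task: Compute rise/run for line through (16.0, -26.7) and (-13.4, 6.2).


slope = (y2-y1)/(x2-x1) = (6.2-(-26.7))/((-13.4)-16) = 32.9/(-29.4) = -1.119

-1.119


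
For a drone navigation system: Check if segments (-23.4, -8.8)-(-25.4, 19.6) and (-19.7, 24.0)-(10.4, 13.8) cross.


Cross products: d1=-1025.02, d2=-190.58, d3=-170.68, d4=-1005.12
d1*d2 < 0 and d3*d4 < 0? no

No, they don't intersect


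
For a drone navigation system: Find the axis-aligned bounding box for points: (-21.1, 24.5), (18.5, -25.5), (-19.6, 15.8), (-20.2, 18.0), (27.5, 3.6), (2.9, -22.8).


x range: [-21.1, 27.5]
y range: [-25.5, 24.5]
Bounding box: (-21.1,-25.5) to (27.5,24.5)

(-21.1,-25.5) to (27.5,24.5)


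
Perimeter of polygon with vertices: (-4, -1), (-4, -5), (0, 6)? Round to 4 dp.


Sides: (-4, -1)->(-4, -5): sqrt(16) = 4, (-4, -5)->(0, 6): sqrt(137) = 11.7047, (0, 6)->(-4, -1): sqrt(65) = 8.062258
Sum = 23.766958
Perimeter = 23.767

23.767


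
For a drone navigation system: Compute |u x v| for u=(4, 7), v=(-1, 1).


|u x v| = |4*1 - 7*(-1)|
= |4 - (-7)| = 11

11


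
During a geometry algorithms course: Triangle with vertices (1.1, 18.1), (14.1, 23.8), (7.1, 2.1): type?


Side lengths squared: AB^2=201.49, BC^2=519.89, CA^2=292
Sorted: [201.49, 292, 519.89]
By sides: Scalene, By angles: Obtuse

Scalene, Obtuse


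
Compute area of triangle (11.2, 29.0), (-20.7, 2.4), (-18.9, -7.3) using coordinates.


Area = |x_A(y_B-y_C) + x_B(y_C-y_A) + x_C(y_A-y_B)|/2
= |108.64 + 751.41 + (-502.74)|/2
= 357.31/2 = 178.655

178.655


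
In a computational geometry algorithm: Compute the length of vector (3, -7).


|u| = sqrt(3^2 + (-7)^2) = sqrt(58) = 7.6158

7.6158


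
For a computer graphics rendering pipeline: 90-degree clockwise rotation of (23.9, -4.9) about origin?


90° CW: (x,y) -> (y, -x)
(23.9,-4.9) -> (-4.9, -23.9)

(-4.9, -23.9)


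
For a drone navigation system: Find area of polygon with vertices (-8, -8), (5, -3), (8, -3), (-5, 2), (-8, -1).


Shoelace sum: ((-8)*(-3) - 5*(-8)) + (5*(-3) - 8*(-3)) + (8*2 - (-5)*(-3)) + ((-5)*(-1) - (-8)*2) + ((-8)*(-8) - (-8)*(-1))
= 151
Area = |151|/2 = 75.5

75.5


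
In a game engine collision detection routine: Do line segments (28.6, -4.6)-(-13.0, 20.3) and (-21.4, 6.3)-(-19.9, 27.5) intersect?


Cross products: d1=-1076.35, d2=-157.08, d3=791.56, d4=-127.71
d1*d2 < 0 and d3*d4 < 0? no

No, they don't intersect


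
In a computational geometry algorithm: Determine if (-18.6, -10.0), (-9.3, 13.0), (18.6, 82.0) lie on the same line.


Cross product: ((-9.3)-(-18.6))*(82-(-10)) - (13-(-10))*(18.6-(-18.6))
= 0

Yes, collinear


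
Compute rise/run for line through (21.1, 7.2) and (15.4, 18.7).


slope = (y2-y1)/(x2-x1) = (18.7-7.2)/(15.4-21.1) = 11.5/(-5.7) = -2.0175

-2.0175


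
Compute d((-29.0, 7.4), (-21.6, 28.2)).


dx=7.4, dy=20.8
d^2 = 7.4^2 + 20.8^2 = 487.4
d = sqrt(487.4) = 22.0771

22.0771


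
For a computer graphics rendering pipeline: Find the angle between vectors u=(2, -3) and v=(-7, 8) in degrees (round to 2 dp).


u.v = -38, |u| = sqrt(13) = 3.6056, |v| = sqrt(113) = 10.6301
cos(theta) = u.v/(|u||v|) = -38/sqrt(1469) = -0.991454
theta = acos(-0.991454) = 172.5 degrees

172.5 degrees
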